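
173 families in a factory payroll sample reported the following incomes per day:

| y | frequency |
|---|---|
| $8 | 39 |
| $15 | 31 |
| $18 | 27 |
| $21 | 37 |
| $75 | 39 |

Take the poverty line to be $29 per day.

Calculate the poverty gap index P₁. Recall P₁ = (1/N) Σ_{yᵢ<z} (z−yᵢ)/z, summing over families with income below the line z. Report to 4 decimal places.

Below the line: 39×$8, 31×$15, 27×$18, 37×$21 (q = 134 of N = 173).
Normalized shortfalls: (29−8)/29 = 0.7241 (×39); (29−15)/29 = 0.4828 (×31); (29−18)/29 = 0.3793 (×27); (29−21)/29 = 0.2759 (×37).
Sum of shortfalls = 63.655172; P₁ averages over all N: 63.655172 / 173 = 0.3679.

0.3679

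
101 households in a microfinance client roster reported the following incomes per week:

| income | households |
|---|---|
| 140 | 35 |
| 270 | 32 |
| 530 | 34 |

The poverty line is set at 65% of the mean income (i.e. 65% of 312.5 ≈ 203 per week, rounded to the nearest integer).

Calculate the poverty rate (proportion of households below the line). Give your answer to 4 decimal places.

35 of the 101 households have income below 203.
H = 35/101 = 0.3465.

0.3465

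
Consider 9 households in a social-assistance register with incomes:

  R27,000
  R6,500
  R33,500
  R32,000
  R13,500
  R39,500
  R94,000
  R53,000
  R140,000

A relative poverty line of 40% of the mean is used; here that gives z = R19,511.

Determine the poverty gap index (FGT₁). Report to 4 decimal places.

Incomes under z: R6,500, R13,500 (q = 2 of N = 9).
Normalized shortfalls: (19511−6500)/19511 = 0.6669; (19511−13500)/19511 = 0.3081.
Sum of shortfalls = 0.974937; P₁ averages over all N: 0.974937 / 9 = 0.1083.

0.1083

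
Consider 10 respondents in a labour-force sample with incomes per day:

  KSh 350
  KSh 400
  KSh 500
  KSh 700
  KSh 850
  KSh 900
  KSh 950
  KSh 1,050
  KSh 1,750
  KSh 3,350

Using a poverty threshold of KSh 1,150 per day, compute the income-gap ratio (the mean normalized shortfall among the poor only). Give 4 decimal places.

Below z: KSh 350, KSh 400, KSh 500, KSh 700, KSh 850, KSh 900, KSh 950, KSh 1,050 (q = 8 of N = 10).
Shortfall ratios (z−y)/z: 0.6957, 0.6522, 0.5652, 0.3913, 0.2609, 0.2174, 0.1739, 0.0870; sum = 3.043478.
I averages over the q = 8 poor units only: 3.043478 / 8 = 0.3804.

0.3804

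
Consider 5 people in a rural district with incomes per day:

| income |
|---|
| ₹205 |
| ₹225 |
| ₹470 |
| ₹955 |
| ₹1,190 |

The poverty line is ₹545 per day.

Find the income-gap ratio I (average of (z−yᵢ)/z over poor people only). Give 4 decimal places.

Poor units: ₹205, ₹225, ₹470 (q = 3 of N = 5).
Relative gaps: 0.6239, 0.5872, 0.1376; sum = 1.348624.
The income-gap ratio divides by q (the poor only): 1.348624 / 3 = 0.4495.

0.4495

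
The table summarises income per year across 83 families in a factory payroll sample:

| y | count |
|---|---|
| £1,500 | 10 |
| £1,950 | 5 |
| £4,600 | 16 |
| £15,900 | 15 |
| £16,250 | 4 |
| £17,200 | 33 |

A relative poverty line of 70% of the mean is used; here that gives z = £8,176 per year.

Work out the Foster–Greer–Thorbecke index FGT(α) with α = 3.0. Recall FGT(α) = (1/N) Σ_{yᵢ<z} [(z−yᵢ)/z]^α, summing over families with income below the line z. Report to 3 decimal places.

Poor units: 10×£1,500, 5×£1,950, 16×£4,600 (q = 31 of N = 83).
Normalized shortfalls: (8176−1500)/8176 = 0.8165 (×10); (8176−1950)/8176 = 0.7615 (×5); (8176−4600)/8176 = 0.4374 (×16).
Raised to α = 3.0: 0.54441 (×10); 0.44158 (×5); 0.08367 (×16).
Sum = 8.990700; FGT(3.0) = 8.990700 / 83 = 0.108.

0.108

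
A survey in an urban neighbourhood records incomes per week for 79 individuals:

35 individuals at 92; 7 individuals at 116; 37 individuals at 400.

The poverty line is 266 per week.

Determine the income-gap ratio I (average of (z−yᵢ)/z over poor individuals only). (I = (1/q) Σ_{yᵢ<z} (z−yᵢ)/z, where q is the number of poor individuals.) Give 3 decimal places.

0.639

Poor units: 35×92, 7×116 (q = 42 of N = 79).
Relative gaps: 0.6541 (×35), 0.5639 (×7); sum = 26.842105.
I averages over the q = 42 poor units only: 26.842105 / 42 = 0.639.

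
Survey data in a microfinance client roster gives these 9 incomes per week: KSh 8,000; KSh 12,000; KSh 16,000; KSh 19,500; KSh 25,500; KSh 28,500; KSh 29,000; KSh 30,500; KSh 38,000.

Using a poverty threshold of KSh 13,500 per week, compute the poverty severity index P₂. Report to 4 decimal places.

0.0198

Below z: KSh 8,000, KSh 12,000 (q = 2 of N = 9).
Normalized shortfalls: (13500−8000)/13500 = 0.4074; (13500−12000)/13500 = 0.1111.
Squared: 0.1660; 0.0123.
Sum = 0.178326; P₂ = 0.178326 / 9 = 0.0198.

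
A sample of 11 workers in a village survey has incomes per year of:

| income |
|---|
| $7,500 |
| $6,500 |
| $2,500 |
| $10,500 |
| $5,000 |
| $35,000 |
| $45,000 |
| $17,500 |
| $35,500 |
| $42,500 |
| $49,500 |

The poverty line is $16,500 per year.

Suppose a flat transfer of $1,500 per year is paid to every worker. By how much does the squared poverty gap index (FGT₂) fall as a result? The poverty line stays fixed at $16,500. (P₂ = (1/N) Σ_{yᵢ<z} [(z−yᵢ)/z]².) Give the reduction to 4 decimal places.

Before: below the line — $2,500, $5,000, $6,500, $7,500, $10,500; squared poverty gap index (FGT₂) = 0.182069.
After the $1,500 transfer: below the line — $4,000, $6,500, $8,000, $9,000, $12,000; squared poverty gap index (FGT₂) = 0.135237.
Reduction = 0.182069 − 0.135237 = 0.0468.

0.0468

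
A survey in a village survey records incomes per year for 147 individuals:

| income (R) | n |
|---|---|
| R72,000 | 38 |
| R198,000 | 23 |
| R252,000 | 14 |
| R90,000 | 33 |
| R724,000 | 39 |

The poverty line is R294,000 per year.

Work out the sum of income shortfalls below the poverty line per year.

R17,964,000

Below z: 38×R72,000, 33×R90,000, 23×R198,000, 14×R252,000 (q = 108 of N = 147).
Individual gaps: 38×(294000−72000) = 8436000; 33×(294000−90000) = 6732000; 23×(294000−198000) = 2208000; 14×(294000−252000) = 588000.
Aggregate gap = R17,964,000.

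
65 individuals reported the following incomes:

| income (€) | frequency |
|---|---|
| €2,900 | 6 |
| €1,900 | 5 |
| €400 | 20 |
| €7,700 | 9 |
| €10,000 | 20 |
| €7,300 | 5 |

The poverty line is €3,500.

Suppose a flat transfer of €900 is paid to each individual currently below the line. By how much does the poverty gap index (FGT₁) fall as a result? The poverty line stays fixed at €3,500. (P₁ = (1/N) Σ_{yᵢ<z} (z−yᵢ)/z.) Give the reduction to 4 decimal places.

Before: below the line — 20×€400, 5×€1,900, 6×€2,900; poverty gap index (FGT₁) = 0.323516.
After the €900 transfer: below the line — 20×€1,300, 5×€2,800; poverty gap index (FGT₁) = 0.208791.
Reduction = 0.323516 − 0.208791 = 0.1147.

0.1147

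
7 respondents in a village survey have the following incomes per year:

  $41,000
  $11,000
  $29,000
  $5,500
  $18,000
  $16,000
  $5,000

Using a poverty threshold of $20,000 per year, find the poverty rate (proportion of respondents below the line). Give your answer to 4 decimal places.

0.7143

5 of the 7 respondents have income below $20,000.
H = 5/7 = 0.7143.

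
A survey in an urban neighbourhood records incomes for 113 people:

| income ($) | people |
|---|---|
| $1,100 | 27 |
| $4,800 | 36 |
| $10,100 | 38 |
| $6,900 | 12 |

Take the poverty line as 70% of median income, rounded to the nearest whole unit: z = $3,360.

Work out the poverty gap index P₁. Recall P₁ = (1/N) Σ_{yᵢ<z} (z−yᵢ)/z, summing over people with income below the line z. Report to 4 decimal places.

Poor units: 27×$1,100 (q = 27 of N = 113).
Gap ratios (z−y)/z: (3360−1100)/3360 = 0.6726 (×27).
Σ = 18.160714. Dividing by the full population N = 113 gives P₁ = 0.1607.

0.1607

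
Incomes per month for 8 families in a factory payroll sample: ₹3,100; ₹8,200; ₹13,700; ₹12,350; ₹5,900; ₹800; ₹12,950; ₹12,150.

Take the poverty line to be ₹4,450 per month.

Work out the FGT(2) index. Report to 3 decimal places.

0.096

Below the line: ₹800, ₹3,100 (q = 2 of N = 8).
Gap ratios (z−y)/z: (4450−800)/4450 = 0.8202; (4450−3100)/4450 = 0.3034.
Squared: 0.6728; 0.0920.
Sum = 0.764802; P₂ = 0.764802 / 8 = 0.096.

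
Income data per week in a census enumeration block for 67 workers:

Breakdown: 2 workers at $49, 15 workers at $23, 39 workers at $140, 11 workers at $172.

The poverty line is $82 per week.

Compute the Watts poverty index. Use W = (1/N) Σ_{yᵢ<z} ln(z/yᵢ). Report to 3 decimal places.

0.300

Incomes under z: 15×$23, 2×$49 (q = 17 of N = 67).
Log gaps: ln(82/23) = 1.2712 (×15); ln(82/49) = 0.5149 (×2).
W = 20.098173 / 67 = 0.300.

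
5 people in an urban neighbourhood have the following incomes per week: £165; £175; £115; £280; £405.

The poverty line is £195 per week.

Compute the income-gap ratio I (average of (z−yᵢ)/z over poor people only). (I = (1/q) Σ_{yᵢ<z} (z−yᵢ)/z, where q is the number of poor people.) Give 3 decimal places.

0.222

Incomes under z: £115, £165, £175 (q = 3 of N = 5).
Relative gaps: 0.4103, 0.1538, 0.1026; sum = 0.666667.
I averages over the q = 3 poor units only: 0.666667 / 3 = 0.222.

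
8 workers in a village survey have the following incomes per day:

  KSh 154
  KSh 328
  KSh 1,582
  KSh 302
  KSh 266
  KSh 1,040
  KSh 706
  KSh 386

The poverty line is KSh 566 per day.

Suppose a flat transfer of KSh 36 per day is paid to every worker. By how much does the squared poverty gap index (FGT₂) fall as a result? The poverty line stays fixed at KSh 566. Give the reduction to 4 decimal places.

0.0366

Before: below the line — KSh 154, KSh 266, KSh 302, KSh 328, KSh 386; squared poverty gap index (FGT₂) = 0.163289.
After the KSh 36 transfer: below the line — KSh 190, KSh 302, KSh 338, KSh 364, KSh 422; squared poverty gap index (FGT₂) = 0.126654.
Reduction = 0.163289 − 0.126654 = 0.0366.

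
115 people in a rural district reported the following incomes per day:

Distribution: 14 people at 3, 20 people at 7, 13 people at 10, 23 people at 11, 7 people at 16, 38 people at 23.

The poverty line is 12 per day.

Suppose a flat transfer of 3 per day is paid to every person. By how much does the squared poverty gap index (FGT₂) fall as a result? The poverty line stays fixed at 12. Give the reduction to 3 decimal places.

0.068

Before: below the line — 14×3, 20×7, 13×10, 23×11; squared poverty gap index (FGT₂) = 0.10320.
After the 3 transfer: below the line — 14×6, 20×10; squared poverty gap index (FGT₂) = 0.03527.
Reduction = 0.10320 − 0.03527 = 0.068.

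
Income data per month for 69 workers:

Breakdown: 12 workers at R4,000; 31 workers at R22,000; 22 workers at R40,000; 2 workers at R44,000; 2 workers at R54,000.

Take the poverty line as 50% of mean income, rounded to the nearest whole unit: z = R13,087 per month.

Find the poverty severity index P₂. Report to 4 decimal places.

0.0838

Below the line: 12×R4,000 (q = 12 of N = 69).
Shortfall ratios: (13087−4000)/13087 = 0.6944 (×12).
Squared: 0.4821 (×12).
Sum = 5.785516; P₂ = 5.785516 / 69 = 0.0838.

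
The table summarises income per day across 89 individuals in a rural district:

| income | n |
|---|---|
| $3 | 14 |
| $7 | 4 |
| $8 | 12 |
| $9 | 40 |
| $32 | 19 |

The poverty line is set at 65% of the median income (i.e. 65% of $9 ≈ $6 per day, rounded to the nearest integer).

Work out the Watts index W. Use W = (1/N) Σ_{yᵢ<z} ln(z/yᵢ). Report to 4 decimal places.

0.1090

Poor units: 14×$3 (q = 14 of N = 89).
Log shortfalls: ln(6/3) = 0.6931 (×14).
W = 9.704061 / 89 = 0.1090.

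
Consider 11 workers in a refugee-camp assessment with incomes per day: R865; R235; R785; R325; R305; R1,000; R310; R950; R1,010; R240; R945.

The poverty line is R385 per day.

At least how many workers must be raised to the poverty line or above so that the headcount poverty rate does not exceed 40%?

5 of the 11 workers are poor, so H = 5/11 = 0.455.
A headcount ratio of at most 40% allows at most ⌊0.40 × 11⌋ = 4 poor workers.
So at least 5 − 4 = 1 must be lifted.

1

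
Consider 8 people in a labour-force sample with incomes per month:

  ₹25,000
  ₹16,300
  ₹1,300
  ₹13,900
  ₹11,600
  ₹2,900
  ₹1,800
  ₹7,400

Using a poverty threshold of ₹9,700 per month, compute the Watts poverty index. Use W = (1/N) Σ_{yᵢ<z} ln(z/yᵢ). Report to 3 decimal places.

0.647

Below z: ₹1,300, ₹1,800, ₹2,900, ₹7,400 (q = 4 of N = 8).
Log gaps: ln(9700/1300) = 2.0098; ln(9700/1800) = 1.6843; ln(9700/2900) = 1.2074; ln(9700/7400) = 0.2706.
W = 5.172162 / 8 = 0.647.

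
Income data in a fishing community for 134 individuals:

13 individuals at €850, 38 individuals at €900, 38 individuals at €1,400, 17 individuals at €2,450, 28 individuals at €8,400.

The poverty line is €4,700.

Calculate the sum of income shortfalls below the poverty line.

Below z: 13×€850, 38×€900, 38×€1,400, 17×€2,450 (q = 106 of N = 134).
Individual gaps: 13×(4700−850) = 50050; 38×(4700−900) = 144400; 38×(4700−1400) = 125400; 17×(4700−2450) = 38250.
Aggregate gap = €358,100.

€358,100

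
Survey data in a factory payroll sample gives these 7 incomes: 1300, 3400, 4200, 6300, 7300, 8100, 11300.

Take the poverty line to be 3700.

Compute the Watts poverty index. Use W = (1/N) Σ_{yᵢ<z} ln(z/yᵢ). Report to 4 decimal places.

0.1615

Below the line: 1300, 3400 (q = 2 of N = 7).
Log gaps: ln(3700/1300) = 1.0460; ln(3700/3400) = 0.0846.
W = 1.130526 / 7 = 0.1615.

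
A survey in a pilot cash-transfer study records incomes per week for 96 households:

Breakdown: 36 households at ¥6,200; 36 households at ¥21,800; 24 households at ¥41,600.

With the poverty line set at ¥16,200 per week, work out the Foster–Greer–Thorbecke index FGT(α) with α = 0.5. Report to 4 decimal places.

Below z: 36×¥6,200 (q = 36 of N = 96).
Relative gaps: (16200−6200)/16200 = 0.6173 (×36).
Raised to α = 0.5: 0.78567 (×36).
Sum = 28.284271; FGT(0.5) = 28.284271 / 96 = 0.2946.

0.2946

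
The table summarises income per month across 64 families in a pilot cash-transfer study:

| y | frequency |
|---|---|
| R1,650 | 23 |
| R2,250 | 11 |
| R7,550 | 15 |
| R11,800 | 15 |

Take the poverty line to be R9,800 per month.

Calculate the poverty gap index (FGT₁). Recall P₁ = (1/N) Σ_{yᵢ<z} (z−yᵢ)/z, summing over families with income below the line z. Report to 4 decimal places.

0.4851

Poor units: 23×R1,650, 11×R2,250, 15×R7,550 (q = 49 of N = 64).
Relative gaps: (9800−1650)/9800 = 0.8316 (×23); (9800−2250)/9800 = 0.7704 (×11); (9800−7550)/9800 = 0.2296 (×15).
Σ = 31.045918. Dividing by the full population N = 64 gives P₁ = 0.4851.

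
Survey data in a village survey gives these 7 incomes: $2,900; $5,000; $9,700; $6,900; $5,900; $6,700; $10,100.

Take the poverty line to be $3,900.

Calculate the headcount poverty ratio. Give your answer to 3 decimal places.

1 of the 7 families have income below $3,900.
H = 1/7 = 0.143.

0.143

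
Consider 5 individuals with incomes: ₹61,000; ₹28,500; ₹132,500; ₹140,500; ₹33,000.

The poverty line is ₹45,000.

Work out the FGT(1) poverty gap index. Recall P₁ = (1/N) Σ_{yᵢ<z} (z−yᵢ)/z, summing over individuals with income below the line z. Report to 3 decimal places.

Below the line: ₹28,500, ₹33,000 (q = 2 of N = 5).
Relative gaps: (45000−28500)/45000 = 0.3667; (45000−33000)/45000 = 0.2667.
Sum of shortfalls = 0.633333; P₁ averages over all N: 0.633333 / 5 = 0.127.

0.127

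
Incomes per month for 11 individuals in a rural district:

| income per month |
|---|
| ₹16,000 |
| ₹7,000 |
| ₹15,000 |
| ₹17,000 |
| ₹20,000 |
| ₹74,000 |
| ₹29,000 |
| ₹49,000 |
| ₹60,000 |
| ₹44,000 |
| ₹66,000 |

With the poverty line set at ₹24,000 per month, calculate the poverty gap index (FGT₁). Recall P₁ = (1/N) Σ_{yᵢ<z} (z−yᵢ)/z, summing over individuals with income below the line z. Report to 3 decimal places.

Below the line: ₹7,000, ₹15,000, ₹16,000, ₹17,000, ₹20,000 (q = 5 of N = 11).
Shortfall ratios: (24000−7000)/24000 = 0.7083; (24000−15000)/24000 = 0.3750; (24000−16000)/24000 = 0.3333; (24000−17000)/24000 = 0.2917; (24000−20000)/24000 = 0.1667.
Σ = 1.875000. Dividing by the full population N = 11 gives P₁ = 0.170.

0.170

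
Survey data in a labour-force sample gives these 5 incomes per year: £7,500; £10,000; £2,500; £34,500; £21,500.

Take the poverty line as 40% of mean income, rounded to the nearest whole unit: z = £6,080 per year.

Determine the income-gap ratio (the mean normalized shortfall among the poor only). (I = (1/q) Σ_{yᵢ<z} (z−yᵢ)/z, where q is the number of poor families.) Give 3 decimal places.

Incomes under z: £2,500 (q = 1 of N = 5).
Shortfall ratios (z−y)/z: 0.5888; sum = 0.588816.
The income-gap ratio divides by q (the poor only): 0.588816 / 1 = 0.589.

0.589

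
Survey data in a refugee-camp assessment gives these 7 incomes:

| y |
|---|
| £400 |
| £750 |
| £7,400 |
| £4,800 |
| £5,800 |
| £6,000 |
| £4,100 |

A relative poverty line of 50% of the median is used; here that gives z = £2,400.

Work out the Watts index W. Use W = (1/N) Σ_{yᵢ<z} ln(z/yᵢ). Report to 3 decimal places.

0.422

Below the line: £400, £750 (q = 2 of N = 7).
Log gaps: ln(2400/400) = 1.7918; ln(2400/750) = 1.1632.
W = 2.954910 / 7 = 0.422.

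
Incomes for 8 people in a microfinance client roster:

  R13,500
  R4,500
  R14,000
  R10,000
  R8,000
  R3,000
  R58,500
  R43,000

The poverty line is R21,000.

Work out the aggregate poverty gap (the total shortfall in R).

R73,000

Below z: R3,000, R4,500, R8,000, R10,000, R13,500, R14,000 (q = 6 of N = 8).
Individual gaps: 21000−3000 = 18000; 21000−4500 = 16500; 21000−8000 = 13000; 21000−10000 = 11000; 21000−13500 = 7500; 21000−14000 = 7000.
Aggregate gap = R73,000.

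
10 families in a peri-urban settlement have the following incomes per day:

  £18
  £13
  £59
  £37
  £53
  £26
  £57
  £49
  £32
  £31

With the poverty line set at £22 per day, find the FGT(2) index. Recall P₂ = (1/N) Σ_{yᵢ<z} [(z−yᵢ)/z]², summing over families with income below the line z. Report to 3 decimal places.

Poor units: £13, £18 (q = 2 of N = 10).
Normalized shortfalls: (22−13)/22 = 0.4091; (22−18)/22 = 0.1818.
Squared: 0.1674; 0.0331.
Sum = 0.200413; P₂ = 0.200413 / 10 = 0.020.

0.020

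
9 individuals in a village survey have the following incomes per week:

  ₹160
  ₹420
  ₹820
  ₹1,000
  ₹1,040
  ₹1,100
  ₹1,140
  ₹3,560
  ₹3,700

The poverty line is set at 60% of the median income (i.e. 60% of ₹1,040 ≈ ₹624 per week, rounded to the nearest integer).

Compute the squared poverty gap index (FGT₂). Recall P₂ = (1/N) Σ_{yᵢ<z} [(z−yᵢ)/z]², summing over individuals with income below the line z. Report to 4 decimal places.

Poor units: ₹160, ₹420 (q = 2 of N = 9).
Normalized shortfalls: (624−160)/624 = 0.7436; (624−420)/624 = 0.3269.
Squared: 0.5529; 0.1069.
Sum = 0.659804; P₂ = 0.659804 / 9 = 0.0733.

0.0733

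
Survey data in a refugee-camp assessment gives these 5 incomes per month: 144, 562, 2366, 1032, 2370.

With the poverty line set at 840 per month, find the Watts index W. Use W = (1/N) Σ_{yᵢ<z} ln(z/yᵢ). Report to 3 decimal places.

Below z: 144, 562 (q = 2 of N = 5).
Log shortfalls: ln(840/144) = 1.7636; ln(840/562) = 0.4019.
W = 2.165489 / 5 = 0.433.

0.433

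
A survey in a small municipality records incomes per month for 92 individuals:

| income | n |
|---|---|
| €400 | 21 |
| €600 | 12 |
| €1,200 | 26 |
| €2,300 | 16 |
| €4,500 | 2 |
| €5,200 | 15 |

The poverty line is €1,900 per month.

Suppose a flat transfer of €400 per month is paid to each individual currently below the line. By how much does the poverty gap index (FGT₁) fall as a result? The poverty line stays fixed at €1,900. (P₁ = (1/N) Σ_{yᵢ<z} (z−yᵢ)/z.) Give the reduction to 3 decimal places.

Before: below the line — 21×€400, 12×€600, 26×€1,200; poverty gap index (FGT₁) = 0.37357.
After the €400 transfer: below the line — 21×€800, 12×€1,000, 26×€1,600; poverty gap index (FGT₁) = 0.23856.
Reduction = 0.37357 − 0.23856 = 0.135.

0.135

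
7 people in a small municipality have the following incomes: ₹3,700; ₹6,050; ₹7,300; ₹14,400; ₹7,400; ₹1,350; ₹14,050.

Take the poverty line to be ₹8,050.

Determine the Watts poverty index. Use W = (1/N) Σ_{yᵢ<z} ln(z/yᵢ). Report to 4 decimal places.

Below z: ₹1,350, ₹3,700, ₹6,050, ₹7,300, ₹7,400 (q = 5 of N = 7).
Log shortfalls: ln(8050/1350) = 1.7856; ln(8050/3700) = 0.7773; ln(8050/6050) = 0.2856; ln(8050/7300) = 0.0978; ln(8050/7400) = 0.0842.
W = 3.030510 / 7 = 0.4329.

0.4329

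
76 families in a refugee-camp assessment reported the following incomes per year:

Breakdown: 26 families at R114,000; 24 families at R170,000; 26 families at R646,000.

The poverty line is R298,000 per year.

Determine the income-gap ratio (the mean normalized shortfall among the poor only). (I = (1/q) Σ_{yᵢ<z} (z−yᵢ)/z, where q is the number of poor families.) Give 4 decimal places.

Below z: 26×R114,000, 24×R170,000 (q = 50 of N = 76).
Relative gaps: 0.6174 (×26), 0.4295 (×24); sum = 26.362416.
The income-gap ratio divides by q (the poor only): 26.362416 / 50 = 0.5272.

0.5272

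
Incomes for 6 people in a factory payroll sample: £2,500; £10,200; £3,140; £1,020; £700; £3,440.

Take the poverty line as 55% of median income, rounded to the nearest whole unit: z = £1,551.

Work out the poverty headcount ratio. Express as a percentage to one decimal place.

2 of the 6 people have income below £1,551.
H = 2/6 = 33.3%.

33.3%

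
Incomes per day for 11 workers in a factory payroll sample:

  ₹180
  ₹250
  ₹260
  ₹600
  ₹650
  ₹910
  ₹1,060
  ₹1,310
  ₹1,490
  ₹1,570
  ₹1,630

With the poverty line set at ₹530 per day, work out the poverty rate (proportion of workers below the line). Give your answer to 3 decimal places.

0.273

3 of the 11 workers have income below ₹530.
H = 3/11 = 0.273.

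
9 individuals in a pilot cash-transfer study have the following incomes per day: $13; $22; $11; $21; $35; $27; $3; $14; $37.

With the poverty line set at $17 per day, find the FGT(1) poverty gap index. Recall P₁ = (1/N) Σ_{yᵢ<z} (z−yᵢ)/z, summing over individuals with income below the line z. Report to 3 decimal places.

0.176

Below the line: $3, $11, $13, $14 (q = 4 of N = 9).
Shortfall ratios: (17−3)/17 = 0.8235; (17−11)/17 = 0.3529; (17−13)/17 = 0.2353; (17−14)/17 = 0.1765.
Sum of shortfalls = 1.588235; P₁ averages over all N: 1.588235 / 9 = 0.176.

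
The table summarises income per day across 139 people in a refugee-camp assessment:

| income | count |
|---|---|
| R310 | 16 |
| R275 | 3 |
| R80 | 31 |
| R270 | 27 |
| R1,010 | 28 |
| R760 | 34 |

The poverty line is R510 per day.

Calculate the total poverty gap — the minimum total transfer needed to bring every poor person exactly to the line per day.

Below the line: 31×R80, 27×R270, 3×R275, 16×R310 (q = 77 of N = 139).
Individual gaps: 31×(510−80) = 13330; 27×(510−270) = 6480; 3×(510−275) = 705; 16×(510−310) = 3200.
Aggregate gap = R23,715.

R23,715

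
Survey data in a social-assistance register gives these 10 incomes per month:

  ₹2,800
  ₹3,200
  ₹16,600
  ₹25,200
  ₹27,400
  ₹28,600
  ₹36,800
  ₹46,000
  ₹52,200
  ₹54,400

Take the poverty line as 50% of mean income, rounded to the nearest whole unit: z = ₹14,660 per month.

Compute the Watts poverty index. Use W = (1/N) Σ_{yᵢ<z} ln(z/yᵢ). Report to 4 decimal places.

0.3177

Below the line: ₹2,800, ₹3,200 (q = 2 of N = 10).
ln(z/y) terms: ln(14660/2800) = 1.6555; ln(14660/3200) = 1.5220.
W = 3.177475 / 10 = 0.3177.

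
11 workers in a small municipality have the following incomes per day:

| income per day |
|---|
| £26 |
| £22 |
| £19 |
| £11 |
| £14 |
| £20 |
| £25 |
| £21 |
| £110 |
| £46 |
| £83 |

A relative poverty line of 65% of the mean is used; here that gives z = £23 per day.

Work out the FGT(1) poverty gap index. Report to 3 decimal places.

Below the line: £11, £14, £19, £20, £21, £22 (q = 6 of N = 11).
Shortfall ratios: (23−11)/23 = 0.5217; (23−14)/23 = 0.3913; (23−19)/23 = 0.1739; (23−20)/23 = 0.1304; (23−21)/23 = 0.0870; (23−22)/23 = 0.0435.
Σ = 1.347826. Dividing by the full population N = 11 gives P₁ = 0.123.

0.123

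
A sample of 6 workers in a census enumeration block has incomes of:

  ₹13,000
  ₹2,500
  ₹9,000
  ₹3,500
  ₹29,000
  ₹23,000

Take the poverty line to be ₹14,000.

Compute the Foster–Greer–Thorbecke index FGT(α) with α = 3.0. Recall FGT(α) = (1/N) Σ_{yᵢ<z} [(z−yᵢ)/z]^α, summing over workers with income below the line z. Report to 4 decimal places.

Below z: ₹2,500, ₹3,500, ₹9,000, ₹13,000 (q = 4 of N = 6).
Relative gaps: (14000−2500)/14000 = 0.8214; (14000−3500)/14000 = 0.7500; (14000−9000)/14000 = 0.3571; (14000−13000)/14000 = 0.0714.
Raised to α = 3.0: 0.55425; 0.42188; 0.04555; 0.00036.
Sum = 1.022048; FGT(3.0) = 1.022048 / 6 = 0.1703.

0.1703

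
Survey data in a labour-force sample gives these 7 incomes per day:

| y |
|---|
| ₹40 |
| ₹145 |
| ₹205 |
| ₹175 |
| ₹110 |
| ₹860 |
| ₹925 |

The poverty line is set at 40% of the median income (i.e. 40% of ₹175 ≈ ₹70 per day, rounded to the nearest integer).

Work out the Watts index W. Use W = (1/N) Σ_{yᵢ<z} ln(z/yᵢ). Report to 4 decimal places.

Incomes under z: ₹40 (q = 1 of N = 7).
Log gaps: ln(70/40) = 0.5596.
W = 0.559616 / 7 = 0.0799.

0.0799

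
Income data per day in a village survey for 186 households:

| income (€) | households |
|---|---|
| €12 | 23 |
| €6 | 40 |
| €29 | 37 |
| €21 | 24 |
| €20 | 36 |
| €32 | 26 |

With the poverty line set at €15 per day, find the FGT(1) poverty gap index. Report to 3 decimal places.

Poor units: 40×€6, 23×€12 (q = 63 of N = 186).
Gap ratios (z−y)/z: (15−6)/15 = 0.6000 (×40); (15−12)/15 = 0.2000 (×23).
Σ = 28.600000. Dividing by the full population N = 186 gives P₁ = 0.154.

0.154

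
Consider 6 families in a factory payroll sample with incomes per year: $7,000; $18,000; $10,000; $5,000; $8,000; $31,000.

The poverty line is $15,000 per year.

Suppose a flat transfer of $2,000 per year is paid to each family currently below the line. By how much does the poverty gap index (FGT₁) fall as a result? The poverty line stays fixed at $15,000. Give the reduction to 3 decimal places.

Before: below the line — $5,000, $7,000, $8,000, $10,000; poverty gap index (FGT₁) = 0.33333.
After the $2,000 transfer: below the line — $7,000, $9,000, $10,000, $12,000; poverty gap index (FGT₁) = 0.24444.
Reduction = 0.33333 − 0.24444 = 0.089.

0.089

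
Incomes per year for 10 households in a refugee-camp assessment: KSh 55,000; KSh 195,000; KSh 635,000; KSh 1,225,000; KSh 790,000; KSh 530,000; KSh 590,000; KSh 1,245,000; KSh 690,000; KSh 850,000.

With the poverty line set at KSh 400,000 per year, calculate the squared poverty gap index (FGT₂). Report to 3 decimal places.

Below z: KSh 55,000, KSh 195,000 (q = 2 of N = 10).
Gap ratios (z−y)/z: (400000−55000)/400000 = 0.8625; (400000−195000)/400000 = 0.5125.
Squared: 0.7439; 0.2627.
Sum = 1.006563; P₂ = 1.006563 / 10 = 0.101.

0.101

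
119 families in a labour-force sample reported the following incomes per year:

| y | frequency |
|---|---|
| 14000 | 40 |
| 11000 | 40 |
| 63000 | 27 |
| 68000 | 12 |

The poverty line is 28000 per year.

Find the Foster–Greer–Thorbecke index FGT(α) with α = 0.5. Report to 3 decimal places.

0.500

Poor units: 40×11000, 40×14000 (q = 80 of N = 119).
Gap ratios (z−y)/z: (28000−11000)/28000 = 0.6071 (×40); (28000−14000)/28000 = 0.5000 (×40).
Raised to α = 0.5: 0.77919 (×40); 0.70711 (×40).
Sum = 59.452020; FGT(0.5) = 59.452020 / 119 = 0.500.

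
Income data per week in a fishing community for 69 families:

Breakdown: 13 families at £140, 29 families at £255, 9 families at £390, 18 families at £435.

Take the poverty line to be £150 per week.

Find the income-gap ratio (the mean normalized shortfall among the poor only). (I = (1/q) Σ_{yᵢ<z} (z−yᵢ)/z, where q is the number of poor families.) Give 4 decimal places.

Below z: 13×£140 (q = 13 of N = 69).
Relative gaps: 0.0667 (×13); sum = 0.866667.
The income-gap ratio divides by q (the poor only): 0.866667 / 13 = 0.0667.

0.0667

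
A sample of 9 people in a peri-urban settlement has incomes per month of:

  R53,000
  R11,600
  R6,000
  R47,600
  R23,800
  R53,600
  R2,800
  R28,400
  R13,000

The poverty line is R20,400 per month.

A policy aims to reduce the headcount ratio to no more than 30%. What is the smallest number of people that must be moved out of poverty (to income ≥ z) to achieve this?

2

4 of the 9 people are poor, so H = 4/9 = 0.444.
A headcount ratio of at most 30% allows at most ⌊0.30 × 9⌋ = 2 poor people.
So at least 4 − 2 = 2 must be lifted.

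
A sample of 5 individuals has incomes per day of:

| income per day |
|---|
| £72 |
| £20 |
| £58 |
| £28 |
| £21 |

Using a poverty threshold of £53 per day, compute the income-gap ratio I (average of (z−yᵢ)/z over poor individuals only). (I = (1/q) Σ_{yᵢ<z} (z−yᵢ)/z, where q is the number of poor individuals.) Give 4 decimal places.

0.5660

Below z: £20, £21, £28 (q = 3 of N = 5).
Shortfall ratios (z−y)/z: 0.6226, 0.6038, 0.4717; sum = 1.698113.
I averages over the q = 3 poor units only: 1.698113 / 3 = 0.5660.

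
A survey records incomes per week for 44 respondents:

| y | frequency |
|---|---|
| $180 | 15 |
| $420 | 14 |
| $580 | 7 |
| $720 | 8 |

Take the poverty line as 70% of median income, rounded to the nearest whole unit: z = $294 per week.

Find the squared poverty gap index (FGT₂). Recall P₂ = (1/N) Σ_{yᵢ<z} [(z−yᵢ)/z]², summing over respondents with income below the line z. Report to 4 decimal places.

0.0513

Incomes under z: 15×$180 (q = 15 of N = 44).
Normalized shortfalls: (294−180)/294 = 0.3878 (×15).
Squared: 0.1504 (×15).
Sum = 2.255310; P₂ = 2.255310 / 44 = 0.0513.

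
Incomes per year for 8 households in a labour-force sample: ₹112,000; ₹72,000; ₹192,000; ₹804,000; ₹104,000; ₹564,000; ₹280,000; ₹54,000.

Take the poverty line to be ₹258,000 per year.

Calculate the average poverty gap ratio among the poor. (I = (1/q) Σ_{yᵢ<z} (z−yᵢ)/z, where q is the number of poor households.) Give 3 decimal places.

Below z: ₹54,000, ₹72,000, ₹104,000, ₹112,000, ₹192,000 (q = 5 of N = 8).
Relative gaps: 0.7907, 0.7209, 0.5969, 0.5659, 0.2558; sum = 2.930233.
I averages over the q = 5 poor units only: 2.930233 / 5 = 0.586.

0.586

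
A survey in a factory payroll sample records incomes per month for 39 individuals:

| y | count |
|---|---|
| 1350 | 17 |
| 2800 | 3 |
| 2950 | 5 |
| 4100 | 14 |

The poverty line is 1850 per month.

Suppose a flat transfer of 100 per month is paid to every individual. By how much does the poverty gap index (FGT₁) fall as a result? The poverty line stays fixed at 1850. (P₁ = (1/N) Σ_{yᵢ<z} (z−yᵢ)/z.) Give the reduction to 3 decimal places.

Before: below the line — 17×1350; poverty gap index (FGT₁) = 0.11781.
After the 100 transfer: below the line — 17×1450; poverty gap index (FGT₁) = 0.09425.
Reduction = 0.11781 − 0.09425 = 0.024.

0.024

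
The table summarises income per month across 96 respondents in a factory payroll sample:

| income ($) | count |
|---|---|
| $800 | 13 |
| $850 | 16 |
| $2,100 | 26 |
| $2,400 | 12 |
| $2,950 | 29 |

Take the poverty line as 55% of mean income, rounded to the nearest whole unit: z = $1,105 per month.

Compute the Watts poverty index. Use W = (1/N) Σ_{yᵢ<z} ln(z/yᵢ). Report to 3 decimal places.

0.087

Below z: 13×$800, 16×$850 (q = 29 of N = 96).
Log shortfalls: ln(1105/800) = 0.3230 (×13); ln(1105/850) = 0.2624 (×16).
W = 8.396684 / 96 = 0.087.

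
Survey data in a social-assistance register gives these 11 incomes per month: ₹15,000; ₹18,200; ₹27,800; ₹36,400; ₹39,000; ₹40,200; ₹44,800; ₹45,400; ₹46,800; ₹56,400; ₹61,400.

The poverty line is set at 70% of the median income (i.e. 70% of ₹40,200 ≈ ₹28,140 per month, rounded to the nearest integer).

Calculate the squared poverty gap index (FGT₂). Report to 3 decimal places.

0.031

Poor units: ₹15,000, ₹18,200, ₹27,800 (q = 3 of N = 11).
Normalized shortfalls: (28140−15000)/28140 = 0.4670; (28140−18200)/28140 = 0.3532; (28140−27800)/28140 = 0.0121.
Squared: 0.2180; 0.1248; 0.0001.
Sum = 0.342963; P₂ = 0.342963 / 11 = 0.031.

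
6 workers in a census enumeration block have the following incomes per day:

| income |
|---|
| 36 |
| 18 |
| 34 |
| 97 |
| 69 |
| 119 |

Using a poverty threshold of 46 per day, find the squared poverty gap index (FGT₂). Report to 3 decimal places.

Below z: 18, 34, 36 (q = 3 of N = 6).
Shortfall ratios: (46−18)/46 = 0.6087; (46−34)/46 = 0.2609; (46−36)/46 = 0.2174.
Squared: 0.3705; 0.0681; 0.0473.
Sum = 0.485822; P₂ = 0.485822 / 6 = 0.081.

0.081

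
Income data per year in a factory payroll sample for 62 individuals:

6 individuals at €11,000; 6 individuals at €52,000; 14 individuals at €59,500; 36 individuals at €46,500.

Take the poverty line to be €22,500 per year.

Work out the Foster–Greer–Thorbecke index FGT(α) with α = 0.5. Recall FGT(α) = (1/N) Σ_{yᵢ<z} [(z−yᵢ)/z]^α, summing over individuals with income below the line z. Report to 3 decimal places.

0.069

Below the line: 6×€11,000 (q = 6 of N = 62).
Shortfall ratios: (22500−11000)/22500 = 0.5111 (×6).
Raised to α = 0.5: 0.71492 (×6).
Sum = 4.289522; FGT(0.5) = 4.289522 / 62 = 0.069.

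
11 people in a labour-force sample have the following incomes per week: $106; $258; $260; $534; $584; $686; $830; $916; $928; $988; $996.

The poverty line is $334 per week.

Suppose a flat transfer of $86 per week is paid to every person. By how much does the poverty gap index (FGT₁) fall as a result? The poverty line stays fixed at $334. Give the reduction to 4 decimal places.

Before: below the line — $106, $258, $260; poverty gap index (FGT₁) = 0.102885.
After the $86 transfer: below the line — $192; poverty gap index (FGT₁) = 0.038650.
Reduction = 0.102885 − 0.038650 = 0.0642.

0.0642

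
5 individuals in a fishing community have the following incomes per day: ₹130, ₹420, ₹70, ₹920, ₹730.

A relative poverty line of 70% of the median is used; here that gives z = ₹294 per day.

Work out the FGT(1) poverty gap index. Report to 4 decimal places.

0.2639

Poor units: ₹70, ₹130 (q = 2 of N = 5).
Shortfall ratios: (294−70)/294 = 0.7619; (294−130)/294 = 0.5578.
Σ = 1.319728. Dividing by the full population N = 5 gives P₁ = 0.2639.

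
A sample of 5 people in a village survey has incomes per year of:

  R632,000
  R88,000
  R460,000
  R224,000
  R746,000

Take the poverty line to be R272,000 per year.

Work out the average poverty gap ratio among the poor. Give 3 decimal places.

0.426

Below z: R88,000, R224,000 (q = 2 of N = 5).
Relative gaps: 0.6765, 0.1765; sum = 0.852941.
The income-gap ratio divides by q (the poor only): 0.852941 / 2 = 0.426.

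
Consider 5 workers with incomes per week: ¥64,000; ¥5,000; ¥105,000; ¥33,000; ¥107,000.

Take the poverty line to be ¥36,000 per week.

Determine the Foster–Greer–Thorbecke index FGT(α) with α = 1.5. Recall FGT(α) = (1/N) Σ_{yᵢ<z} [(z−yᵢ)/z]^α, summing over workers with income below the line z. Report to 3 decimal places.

Incomes under z: ¥5,000, ¥33,000 (q = 2 of N = 5).
Gap ratios (z−y)/z: (36000−5000)/36000 = 0.8611; (36000−33000)/36000 = 0.0833.
Raised to α = 1.5: 0.79908; 0.02406.
Sum = 0.823134; FGT(1.5) = 0.823134 / 5 = 0.165.

0.165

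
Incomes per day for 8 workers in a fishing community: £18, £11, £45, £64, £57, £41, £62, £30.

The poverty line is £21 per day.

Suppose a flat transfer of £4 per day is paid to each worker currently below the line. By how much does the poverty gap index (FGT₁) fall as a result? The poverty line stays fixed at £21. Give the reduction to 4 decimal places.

0.0417

Before: below the line — £11, £18; poverty gap index (FGT₁) = 0.077381.
After the £4 transfer: below the line — £15; poverty gap index (FGT₁) = 0.035714.
Reduction = 0.077381 − 0.035714 = 0.0417.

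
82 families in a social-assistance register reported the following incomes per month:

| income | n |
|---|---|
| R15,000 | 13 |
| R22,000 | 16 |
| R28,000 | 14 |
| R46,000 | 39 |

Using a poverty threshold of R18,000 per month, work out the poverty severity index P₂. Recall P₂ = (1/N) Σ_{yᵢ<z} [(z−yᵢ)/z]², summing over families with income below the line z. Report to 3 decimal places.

Poor units: 13×R15,000 (q = 13 of N = 82).
Gap ratios (z−y)/z: (18000−15000)/18000 = 0.1667 (×13).
Squared: 0.0278 (×13).
Sum = 0.361111; P₂ = 0.361111 / 82 = 0.004.

0.004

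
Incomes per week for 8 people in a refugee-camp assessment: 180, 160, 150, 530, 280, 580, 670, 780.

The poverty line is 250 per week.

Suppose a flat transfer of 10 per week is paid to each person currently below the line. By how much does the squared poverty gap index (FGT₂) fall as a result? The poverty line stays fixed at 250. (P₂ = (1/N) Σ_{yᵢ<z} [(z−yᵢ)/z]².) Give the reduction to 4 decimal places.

0.0098

Before: below the line — 150, 160, 180; squared poverty gap index (FGT₂) = 0.046000.
After the 10 transfer: below the line — 160, 170, 190; squared poverty gap index (FGT₂) = 0.036200.
Reduction = 0.046000 − 0.036200 = 0.0098.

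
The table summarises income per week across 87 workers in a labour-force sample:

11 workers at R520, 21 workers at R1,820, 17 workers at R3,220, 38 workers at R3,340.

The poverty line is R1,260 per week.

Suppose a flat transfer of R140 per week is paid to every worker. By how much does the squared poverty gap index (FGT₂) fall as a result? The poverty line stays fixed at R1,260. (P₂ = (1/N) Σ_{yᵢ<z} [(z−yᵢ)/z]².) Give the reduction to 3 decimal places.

0.015

Before: below the line — 11×R520; squared poverty gap index (FGT₂) = 0.04361.
After the R140 transfer: below the line — 11×R660; squared poverty gap index (FGT₂) = 0.02867.
Reduction = 0.04361 − 0.02867 = 0.015.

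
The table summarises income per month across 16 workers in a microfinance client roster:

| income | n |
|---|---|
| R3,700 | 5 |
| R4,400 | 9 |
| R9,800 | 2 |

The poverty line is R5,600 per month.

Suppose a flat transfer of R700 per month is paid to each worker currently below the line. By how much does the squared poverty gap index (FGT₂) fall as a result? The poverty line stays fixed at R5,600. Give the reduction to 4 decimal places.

Before: below the line — 5×R3,700, 9×R4,400; squared poverty gap index (FGT₂) = 0.061802.
After the R700 transfer: below the line — 5×R4,400, 9×R5,100; squared poverty gap index (FGT₂) = 0.018834.
Reduction = 0.061802 − 0.018834 = 0.0430.

0.0430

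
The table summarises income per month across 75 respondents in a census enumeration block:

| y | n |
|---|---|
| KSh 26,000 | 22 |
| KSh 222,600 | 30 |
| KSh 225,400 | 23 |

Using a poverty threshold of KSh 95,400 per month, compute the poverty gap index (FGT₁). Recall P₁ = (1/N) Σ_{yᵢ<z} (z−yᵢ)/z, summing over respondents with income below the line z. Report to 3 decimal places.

Incomes under z: 22×KSh 26,000 (q = 22 of N = 75).
Gap ratios (z−y)/z: (95400−26000)/95400 = 0.7275 (×22).
Σ = 16.004193. Dividing by the full population N = 75 gives P₁ = 0.213.

0.213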